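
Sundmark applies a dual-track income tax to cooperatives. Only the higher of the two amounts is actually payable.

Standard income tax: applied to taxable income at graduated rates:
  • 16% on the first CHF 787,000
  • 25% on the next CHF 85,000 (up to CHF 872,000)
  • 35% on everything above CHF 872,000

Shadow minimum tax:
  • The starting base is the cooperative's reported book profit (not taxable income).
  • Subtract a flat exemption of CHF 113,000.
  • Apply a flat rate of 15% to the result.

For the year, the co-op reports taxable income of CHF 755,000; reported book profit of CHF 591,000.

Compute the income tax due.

CHF 120,800

Standard income tax:
  CHF 755,000 × 16% = CHF 120,800

Shadow minimum tax:
  Base (reported book profit): CHF 591,000
  Less exemption CHF 113,000 → base CHF 478,000
  CHF 478,000 × 15% = CHF 71,700

CHF 120,800 > CHF 71,700, so the standard income tax governs.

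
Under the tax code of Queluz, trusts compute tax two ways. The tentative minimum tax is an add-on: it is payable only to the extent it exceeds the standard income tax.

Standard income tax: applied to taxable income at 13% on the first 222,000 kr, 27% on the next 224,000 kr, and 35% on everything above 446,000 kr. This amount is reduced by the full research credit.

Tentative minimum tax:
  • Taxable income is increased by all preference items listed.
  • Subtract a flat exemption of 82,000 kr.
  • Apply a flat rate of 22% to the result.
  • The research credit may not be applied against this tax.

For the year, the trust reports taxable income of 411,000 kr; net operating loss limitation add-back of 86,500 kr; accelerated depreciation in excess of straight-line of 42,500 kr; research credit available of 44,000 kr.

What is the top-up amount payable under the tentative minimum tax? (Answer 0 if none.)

64,870 kr

Tentative minimum tax:
  Adjusted income: 411,000 kr + 86,500 kr + 42,500 kr = 540,000 kr
  Less exemption 82,000 kr → base 458,000 kr
  458,000 kr × 22% = 100,760 kr

Standard income tax:
  222,000 kr × 13% = 28,860 kr
  189,000 kr × 27% = 51,030 kr
  → 79,890 kr
  Less research credit 44,000 kr → 35,890 kr

Excess of tentative minimum tax over standard income tax: 100,760 kr − 35,890 kr = 64,870 kr.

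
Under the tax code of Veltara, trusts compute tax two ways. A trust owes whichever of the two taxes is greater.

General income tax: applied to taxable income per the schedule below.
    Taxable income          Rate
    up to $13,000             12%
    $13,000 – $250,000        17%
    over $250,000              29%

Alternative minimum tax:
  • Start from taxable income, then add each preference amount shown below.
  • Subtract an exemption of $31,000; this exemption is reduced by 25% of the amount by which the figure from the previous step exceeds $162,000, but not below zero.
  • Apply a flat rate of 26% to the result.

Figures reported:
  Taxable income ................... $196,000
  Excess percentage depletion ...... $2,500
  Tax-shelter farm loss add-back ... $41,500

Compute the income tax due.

General income tax:
  $13,000 × 12% = $1,560
  $183,000 × 17% = $31,110
  → $32,670

Alternative minimum tax:
  Adjusted income: $196,000 + $2,500 + $41,500 = $240,000
  Exemption: $31,000 − 25% × ($240,000 − $162,000) = $31,000 − $19,500 = $11,500
  Base: $240,000 − $11,500 = $228,500
  $228,500 × 26% = $59,410

$59,410 > $32,670, so the alternative minimum tax is the binding amount.

$59,410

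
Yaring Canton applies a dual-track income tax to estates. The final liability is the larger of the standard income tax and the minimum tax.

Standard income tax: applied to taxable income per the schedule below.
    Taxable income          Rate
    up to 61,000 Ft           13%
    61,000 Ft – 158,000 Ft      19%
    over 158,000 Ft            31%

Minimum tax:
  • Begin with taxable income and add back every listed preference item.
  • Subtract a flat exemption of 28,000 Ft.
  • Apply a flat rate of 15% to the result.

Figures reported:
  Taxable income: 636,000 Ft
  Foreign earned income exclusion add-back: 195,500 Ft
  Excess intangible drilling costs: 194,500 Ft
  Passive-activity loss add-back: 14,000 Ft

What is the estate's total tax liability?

Standard income tax:
  61,000 Ft × 13% = 7,930 Ft
  97,000 Ft × 19% = 18,430 Ft
  478,000 Ft × 31% = 148,180 Ft
  → 174,540 Ft

Minimum tax:
  Adjusted income: 636,000 Ft + 195,500 Ft + 194,500 Ft + 14,000 Ft = 1,040,000 Ft
  Less exemption 28,000 Ft → base 1,012,000 Ft
  1,012,000 Ft × 15% = 151,800 Ft

174,540 Ft > 151,800 Ft, so the standard income tax governs.

174,540 Ft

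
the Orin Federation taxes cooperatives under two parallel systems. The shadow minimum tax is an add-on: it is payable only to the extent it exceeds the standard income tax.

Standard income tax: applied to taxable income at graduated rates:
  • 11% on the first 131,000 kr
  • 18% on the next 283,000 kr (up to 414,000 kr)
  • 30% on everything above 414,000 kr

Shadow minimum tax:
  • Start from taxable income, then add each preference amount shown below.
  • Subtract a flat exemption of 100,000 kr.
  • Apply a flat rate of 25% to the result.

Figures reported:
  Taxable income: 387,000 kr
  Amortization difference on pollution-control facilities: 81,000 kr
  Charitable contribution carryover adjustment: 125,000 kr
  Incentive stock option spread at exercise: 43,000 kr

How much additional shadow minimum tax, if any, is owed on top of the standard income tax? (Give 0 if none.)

73,510 kr

Shadow minimum tax:
  Adjusted income: 387,000 kr + 81,000 kr + 125,000 kr + 43,000 kr = 636,000 kr
  Less exemption 100,000 kr → base 536,000 kr
  536,000 kr × 25% = 134,000 kr

Standard income tax:
  131,000 kr × 11% = 14,410 kr
  256,000 kr × 18% = 46,080 kr
  → 60,490 kr

Excess of shadow minimum tax over standard income tax: 134,000 kr − 60,490 kr = 73,510 kr.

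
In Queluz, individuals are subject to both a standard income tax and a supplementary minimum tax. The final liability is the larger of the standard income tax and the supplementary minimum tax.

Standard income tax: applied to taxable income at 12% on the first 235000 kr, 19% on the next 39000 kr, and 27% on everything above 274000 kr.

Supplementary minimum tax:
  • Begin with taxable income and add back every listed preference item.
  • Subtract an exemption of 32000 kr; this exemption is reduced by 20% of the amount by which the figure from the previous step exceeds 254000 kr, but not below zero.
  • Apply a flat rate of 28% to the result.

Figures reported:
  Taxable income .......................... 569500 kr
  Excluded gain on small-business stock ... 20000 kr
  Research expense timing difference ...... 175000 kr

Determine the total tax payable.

214060 kr

Standard income tax:
  235000 kr × 12% = 28200 kr
  39000 kr × 19% = 7410 kr
  295500 kr × 27% = 79785 kr
  → 115395 kr

Supplementary minimum tax:
  Adjusted income: 569500 kr + 20000 kr + 175000 kr = 764500 kr
  Exemption: 20% × (764500 kr − 254000 kr) = 102100 kr ≥ 32000 kr, so the exemption is fully phased out
  Base: 764500 kr − 0 kr = 764500 kr
  764500 kr × 28% = 214060 kr

214060 kr > 115395 kr, so the supplementary minimum tax is the binding amount.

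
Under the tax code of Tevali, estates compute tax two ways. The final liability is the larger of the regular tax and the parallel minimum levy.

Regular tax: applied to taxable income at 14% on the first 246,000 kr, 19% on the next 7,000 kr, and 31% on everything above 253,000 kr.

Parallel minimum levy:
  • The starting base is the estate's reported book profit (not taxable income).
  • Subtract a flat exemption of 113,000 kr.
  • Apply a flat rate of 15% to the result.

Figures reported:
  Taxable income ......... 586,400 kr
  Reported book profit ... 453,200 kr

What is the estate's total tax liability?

Parallel minimum levy:
  Base (reported book profit): 453,200 kr
  Less exemption 113,000 kr → base 340,200 kr
  340,200 kr × 15% = 51,030 kr

Regular tax:
  246,000 kr × 14% = 34,440 kr
  7,000 kr × 19% = 1,330 kr
  333,400 kr × 31% = 103,354 kr
  → 139,124 kr

139,124 kr > 51,030 kr, so the regular tax governs.

139,124 kr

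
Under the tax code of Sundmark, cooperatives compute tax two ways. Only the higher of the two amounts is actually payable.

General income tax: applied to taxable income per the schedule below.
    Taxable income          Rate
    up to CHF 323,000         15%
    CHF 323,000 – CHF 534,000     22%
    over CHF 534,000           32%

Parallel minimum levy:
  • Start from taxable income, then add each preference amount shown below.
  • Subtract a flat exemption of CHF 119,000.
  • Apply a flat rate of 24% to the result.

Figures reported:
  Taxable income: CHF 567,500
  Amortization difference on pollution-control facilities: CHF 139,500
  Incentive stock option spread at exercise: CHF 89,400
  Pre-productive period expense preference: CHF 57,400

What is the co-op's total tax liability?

Parallel minimum levy:
  Adjusted income: CHF 567,500 + CHF 139,500 + CHF 89,400 + CHF 57,400 = CHF 853,800
  Less exemption CHF 119,000 → base CHF 734,800
  CHF 734,800 × 24% = CHF 176,352

General income tax:
  CHF 323,000 × 15% = CHF 48,450
  CHF 211,000 × 22% = CHF 46,420
  CHF 33,500 × 32% = CHF 10,720
  → CHF 105,590

CHF 176,352 > CHF 105,590, so the parallel minimum levy is the binding amount.

CHF 176,352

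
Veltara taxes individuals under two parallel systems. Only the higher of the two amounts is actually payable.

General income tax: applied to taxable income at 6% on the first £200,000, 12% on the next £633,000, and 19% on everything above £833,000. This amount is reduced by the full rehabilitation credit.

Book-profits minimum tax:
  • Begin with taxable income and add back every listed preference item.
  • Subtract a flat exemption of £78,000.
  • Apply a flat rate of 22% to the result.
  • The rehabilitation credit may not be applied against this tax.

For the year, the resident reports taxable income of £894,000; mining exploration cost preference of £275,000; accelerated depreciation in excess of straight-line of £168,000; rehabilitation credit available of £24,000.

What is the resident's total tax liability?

Book-profits minimum tax:
  Adjusted income: £894,000 + £275,000 + £168,000 = £1,337,000
  Less exemption £78,000 → base £1,259,000
  £1,259,000 × 22% = £276,980

General income tax:
  £200,000 × 6% = £12,000
  £633,000 × 12% = £75,960
  £61,000 × 19% = £11,590
  → £99,550
  Less rehabilitation credit £24,000 → £75,550

£276,980 > £75,550, so the book-profits minimum tax is the binding amount.

£276,980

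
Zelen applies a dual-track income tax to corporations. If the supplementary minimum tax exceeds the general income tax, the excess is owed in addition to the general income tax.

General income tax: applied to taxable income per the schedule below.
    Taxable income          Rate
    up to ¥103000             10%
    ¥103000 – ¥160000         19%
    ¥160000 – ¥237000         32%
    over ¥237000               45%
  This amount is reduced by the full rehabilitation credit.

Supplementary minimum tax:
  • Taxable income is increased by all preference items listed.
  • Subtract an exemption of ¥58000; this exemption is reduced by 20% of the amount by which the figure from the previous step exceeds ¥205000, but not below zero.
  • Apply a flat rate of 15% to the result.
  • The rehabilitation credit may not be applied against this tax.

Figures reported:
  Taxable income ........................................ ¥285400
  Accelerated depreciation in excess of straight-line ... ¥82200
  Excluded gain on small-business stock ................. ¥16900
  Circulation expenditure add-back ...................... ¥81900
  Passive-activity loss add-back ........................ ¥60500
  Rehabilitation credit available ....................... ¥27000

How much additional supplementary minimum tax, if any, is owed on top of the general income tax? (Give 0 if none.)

General income tax:
  ¥103000 × 10% = ¥10300
  ¥57000 × 19% = ¥10830
  ¥77000 × 32% = ¥24640
  ¥48400 × 45% = ¥21780
  → ¥67550
  Less rehabilitation credit ¥27000 → ¥40550

Supplementary minimum tax:
  Adjusted income: ¥285400 + ¥82200 + ¥16900 + ¥81900 + ¥60500 = ¥526900
  Exemption: 20% × (¥526900 − ¥205000) = ¥64380 ≥ ¥58000, so the exemption is fully phased out
  Base: ¥526900 − ¥0 = ¥526900
  ¥526900 × 15% = ¥79035

Excess of supplementary minimum tax over general income tax: ¥79035 − ¥40550 = ¥38485.

¥38485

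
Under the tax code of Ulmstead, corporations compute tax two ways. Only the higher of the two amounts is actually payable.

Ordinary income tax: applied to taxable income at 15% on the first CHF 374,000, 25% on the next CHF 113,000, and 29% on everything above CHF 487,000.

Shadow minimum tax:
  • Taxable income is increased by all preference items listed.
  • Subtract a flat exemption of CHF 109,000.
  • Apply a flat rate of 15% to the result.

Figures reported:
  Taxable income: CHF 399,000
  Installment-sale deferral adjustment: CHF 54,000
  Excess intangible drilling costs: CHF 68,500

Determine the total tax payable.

Ordinary income tax:
  CHF 374,000 × 15% = CHF 56,100
  CHF 25,000 × 25% = CHF 6,250
  → CHF 62,350

Shadow minimum tax:
  Adjusted income: CHF 399,000 + CHF 54,000 + CHF 68,500 = CHF 521,500
  Less exemption CHF 109,000 → base CHF 412,500
  CHF 412,500 × 15% = CHF 61,875

CHF 62,350 > CHF 61,875, so the ordinary income tax governs.

CHF 62,350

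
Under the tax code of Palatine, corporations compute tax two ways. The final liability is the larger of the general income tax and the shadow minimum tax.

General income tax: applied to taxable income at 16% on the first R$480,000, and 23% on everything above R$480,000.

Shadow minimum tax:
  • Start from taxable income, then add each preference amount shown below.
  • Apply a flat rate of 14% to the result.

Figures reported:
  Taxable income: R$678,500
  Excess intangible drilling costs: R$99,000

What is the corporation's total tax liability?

General income tax:
  R$480,000 × 16% = R$76,800
  R$198,500 × 23% = R$45,655
  → R$122,455

Shadow minimum tax:
  Adjusted income: R$678,500 + R$99,000 = R$777,500
  R$777,500 × 14% = R$108,850

R$122,455 > R$108,850, so the general income tax governs.

R$122,455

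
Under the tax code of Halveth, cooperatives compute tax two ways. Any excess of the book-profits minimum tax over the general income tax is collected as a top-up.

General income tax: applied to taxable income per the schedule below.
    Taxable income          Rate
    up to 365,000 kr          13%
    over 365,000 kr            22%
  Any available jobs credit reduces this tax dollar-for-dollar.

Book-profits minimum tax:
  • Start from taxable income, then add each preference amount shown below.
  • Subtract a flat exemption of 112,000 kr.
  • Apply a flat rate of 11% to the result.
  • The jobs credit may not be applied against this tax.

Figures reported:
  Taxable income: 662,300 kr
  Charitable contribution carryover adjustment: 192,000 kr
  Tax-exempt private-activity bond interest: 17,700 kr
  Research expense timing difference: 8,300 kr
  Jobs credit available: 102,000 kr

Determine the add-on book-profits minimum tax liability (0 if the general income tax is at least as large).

73,657 kr

General income tax:
  365,000 kr × 13% = 47,450 kr
  297,300 kr × 22% = 65,406 kr
  → 112,856 kr
  Less jobs credit 102,000 kr → 10,856 kr

Book-profits minimum tax:
  Adjusted income: 662,300 kr + 192,000 kr + 17,700 kr + 8,300 kr = 880,300 kr
  Less exemption 112,000 kr → base 768,300 kr
  768,300 kr × 11% = 84,513 kr

Excess of book-profits minimum tax over general income tax: 84,513 kr − 10,856 kr = 73,657 kr.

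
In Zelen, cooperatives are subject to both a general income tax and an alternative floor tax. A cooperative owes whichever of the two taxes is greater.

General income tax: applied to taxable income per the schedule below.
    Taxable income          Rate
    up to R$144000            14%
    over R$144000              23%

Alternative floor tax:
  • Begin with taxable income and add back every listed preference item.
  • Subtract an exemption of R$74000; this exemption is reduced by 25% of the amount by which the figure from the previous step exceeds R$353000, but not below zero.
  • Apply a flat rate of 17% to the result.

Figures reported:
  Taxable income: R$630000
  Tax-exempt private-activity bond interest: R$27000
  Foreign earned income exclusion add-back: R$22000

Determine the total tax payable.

R$131940

General income tax:
  R$144000 × 14% = R$20160
  R$486000 × 23% = R$111780
  → R$131940

Alternative floor tax:
  Adjusted income: R$630000 + R$27000 + R$22000 = R$679000
  Exemption: 25% × (R$679000 − R$353000) = R$81500 ≥ R$74000, so the exemption is fully phased out
  Base: R$679000 − R$0 = R$679000
  R$679000 × 17% = R$115430

R$131940 > R$115430, so the general income tax governs.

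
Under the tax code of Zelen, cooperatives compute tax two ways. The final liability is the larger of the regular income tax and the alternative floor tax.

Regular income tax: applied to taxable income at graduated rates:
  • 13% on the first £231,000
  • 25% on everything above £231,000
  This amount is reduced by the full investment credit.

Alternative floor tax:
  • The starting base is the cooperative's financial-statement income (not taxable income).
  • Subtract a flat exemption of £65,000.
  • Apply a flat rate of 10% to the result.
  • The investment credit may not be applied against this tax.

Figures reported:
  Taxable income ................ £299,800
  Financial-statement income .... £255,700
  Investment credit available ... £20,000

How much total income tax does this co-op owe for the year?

£27,230

Alternative floor tax:
  Base (financial-statement income): £255,700
  Less exemption £65,000 → base £190,700
  £190,700 × 10% = £19,070

Regular income tax:
  £231,000 × 13% = £30,030
  £68,800 × 25% = £17,200
  → £47,230
  Less investment credit £20,000 → £27,230

£27,230 > £19,070, so the regular income tax governs.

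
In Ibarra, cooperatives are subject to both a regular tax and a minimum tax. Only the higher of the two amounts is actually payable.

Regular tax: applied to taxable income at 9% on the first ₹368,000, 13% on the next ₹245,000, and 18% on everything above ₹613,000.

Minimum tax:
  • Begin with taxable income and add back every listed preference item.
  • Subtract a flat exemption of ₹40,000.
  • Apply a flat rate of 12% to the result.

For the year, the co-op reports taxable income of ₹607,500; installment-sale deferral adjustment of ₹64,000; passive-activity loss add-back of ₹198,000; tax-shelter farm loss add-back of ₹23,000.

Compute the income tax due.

Minimum tax:
  Adjusted income: ₹607,500 + ₹64,000 + ₹198,000 + ₹23,000 = ₹892,500
  Less exemption ₹40,000 → base ₹852,500
  ₹852,500 × 12% = ₹102,300

Regular tax:
  ₹368,000 × 9% = ₹33,120
  ₹239,500 × 13% = ₹31,135
  → ₹64,255

₹102,300 > ₹64,255, so the minimum tax is the binding amount.

₹102,300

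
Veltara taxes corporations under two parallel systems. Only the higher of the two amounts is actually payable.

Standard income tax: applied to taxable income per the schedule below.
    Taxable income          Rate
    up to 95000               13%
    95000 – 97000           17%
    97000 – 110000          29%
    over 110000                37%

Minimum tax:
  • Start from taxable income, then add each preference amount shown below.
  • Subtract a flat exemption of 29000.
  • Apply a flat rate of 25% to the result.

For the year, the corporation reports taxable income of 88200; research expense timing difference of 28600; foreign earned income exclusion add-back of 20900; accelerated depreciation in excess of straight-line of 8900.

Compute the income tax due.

Minimum tax:
  Adjusted income: 88200 + 28600 + 20900 + 8900 = 146600
  Less exemption 29000 → base 117600
  117600 × 25% = 29400

Standard income tax:
  88200 × 13% = 11466

29400 > 11466, so the minimum tax is the binding amount.

29400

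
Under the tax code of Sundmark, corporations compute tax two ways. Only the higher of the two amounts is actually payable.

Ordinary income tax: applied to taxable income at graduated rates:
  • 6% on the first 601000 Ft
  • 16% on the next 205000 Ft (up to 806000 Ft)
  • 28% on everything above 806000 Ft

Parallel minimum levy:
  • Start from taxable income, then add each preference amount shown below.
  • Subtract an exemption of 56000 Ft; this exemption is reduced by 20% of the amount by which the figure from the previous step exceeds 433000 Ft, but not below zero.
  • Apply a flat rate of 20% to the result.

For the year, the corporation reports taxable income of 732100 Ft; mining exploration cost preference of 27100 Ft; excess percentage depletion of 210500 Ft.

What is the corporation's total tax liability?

193940 Ft

Parallel minimum levy:
  Adjusted income: 732100 Ft + 27100 Ft + 210500 Ft = 969700 Ft
  Exemption: 20% × (969700 Ft − 433000 Ft) = 107340 Ft ≥ 56000 Ft, so the exemption is fully phased out
  Base: 969700 Ft − 0 Ft = 969700 Ft
  969700 Ft × 20% = 193940 Ft

Ordinary income tax:
  601000 Ft × 6% = 36060 Ft
  131100 Ft × 16% = 20976 Ft
  → 57036 Ft

193940 Ft > 57036 Ft, so the parallel minimum levy is the binding amount.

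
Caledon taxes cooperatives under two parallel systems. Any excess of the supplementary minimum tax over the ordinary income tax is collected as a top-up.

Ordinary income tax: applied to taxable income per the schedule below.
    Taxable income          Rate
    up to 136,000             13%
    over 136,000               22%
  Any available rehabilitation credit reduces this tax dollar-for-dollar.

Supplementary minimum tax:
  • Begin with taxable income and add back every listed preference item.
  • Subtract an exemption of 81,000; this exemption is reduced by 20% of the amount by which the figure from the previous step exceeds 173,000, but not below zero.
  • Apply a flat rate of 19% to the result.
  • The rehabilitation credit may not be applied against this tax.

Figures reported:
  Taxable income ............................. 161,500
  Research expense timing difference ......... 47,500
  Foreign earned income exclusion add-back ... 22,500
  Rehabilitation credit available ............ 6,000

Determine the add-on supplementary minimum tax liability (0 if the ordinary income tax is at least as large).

13,528

Supplementary minimum tax:
  Adjusted income: 161,500 + 47,500 + 22,500 = 231,500
  Exemption: 81,000 − 20% × (231,500 − 173,000) = 81,000 − 11,700 = 69,300
  Base: 231,500 − 69,300 = 162,200
  162,200 × 19% = 30,818

Ordinary income tax:
  136,000 × 13% = 17,680
  25,500 × 22% = 5,610
  → 23,290
  Less rehabilitation credit 6,000 → 17,290

Excess of supplementary minimum tax over ordinary income tax: 30,818 − 17,290 = 13,528.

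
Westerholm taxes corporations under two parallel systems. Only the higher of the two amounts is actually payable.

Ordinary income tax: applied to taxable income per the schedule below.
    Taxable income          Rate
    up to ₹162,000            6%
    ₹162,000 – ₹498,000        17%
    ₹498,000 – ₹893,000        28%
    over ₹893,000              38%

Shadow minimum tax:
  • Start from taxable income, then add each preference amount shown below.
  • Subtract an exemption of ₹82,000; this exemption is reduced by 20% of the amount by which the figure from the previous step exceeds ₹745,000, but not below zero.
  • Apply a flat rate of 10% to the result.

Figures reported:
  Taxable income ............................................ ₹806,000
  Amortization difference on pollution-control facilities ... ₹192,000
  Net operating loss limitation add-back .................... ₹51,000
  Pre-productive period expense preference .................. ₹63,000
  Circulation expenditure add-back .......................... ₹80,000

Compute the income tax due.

₹153,080

Shadow minimum tax:
  Adjusted income: ₹806,000 + ₹192,000 + ₹51,000 + ₹63,000 + ₹80,000 = ₹1,192,000
  Exemption: 20% × (₹1,192,000 − ₹745,000) = ₹89,400 ≥ ₹82,000, so the exemption is fully phased out
  Base: ₹1,192,000 − ₹0 = ₹1,192,000
  ₹1,192,000 × 10% = ₹119,200

Ordinary income tax:
  ₹162,000 × 6% = ₹9,720
  ₹336,000 × 17% = ₹57,120
  ₹308,000 × 28% = ₹86,240
  → ₹153,080

₹153,080 > ₹119,200, so the ordinary income tax governs.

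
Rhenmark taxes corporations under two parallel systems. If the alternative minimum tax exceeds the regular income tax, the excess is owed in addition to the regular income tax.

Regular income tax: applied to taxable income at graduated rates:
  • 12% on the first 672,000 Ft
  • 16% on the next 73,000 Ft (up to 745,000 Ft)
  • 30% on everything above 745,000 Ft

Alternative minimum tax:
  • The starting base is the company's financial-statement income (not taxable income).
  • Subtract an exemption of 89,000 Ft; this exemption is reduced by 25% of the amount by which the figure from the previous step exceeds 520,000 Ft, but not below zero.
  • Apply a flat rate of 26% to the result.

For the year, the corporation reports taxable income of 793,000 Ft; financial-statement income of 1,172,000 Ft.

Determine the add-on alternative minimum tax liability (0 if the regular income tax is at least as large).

198,000 Ft

Alternative minimum tax:
  Base (financial-statement income): 1,172,000 Ft
  Exemption: 25% × (1,172,000 Ft − 520,000 Ft) = 163,000 Ft ≥ 89,000 Ft, so the exemption is fully phased out
  Base: 1,172,000 Ft − 0 Ft = 1,172,000 Ft
  1,172,000 Ft × 26% = 304,720 Ft

Regular income tax:
  672,000 Ft × 12% = 80,640 Ft
  73,000 Ft × 16% = 11,680 Ft
  48,000 Ft × 30% = 14,400 Ft
  → 106,720 Ft

Excess of alternative minimum tax over regular income tax: 304,720 Ft − 106,720 Ft = 198,000 Ft.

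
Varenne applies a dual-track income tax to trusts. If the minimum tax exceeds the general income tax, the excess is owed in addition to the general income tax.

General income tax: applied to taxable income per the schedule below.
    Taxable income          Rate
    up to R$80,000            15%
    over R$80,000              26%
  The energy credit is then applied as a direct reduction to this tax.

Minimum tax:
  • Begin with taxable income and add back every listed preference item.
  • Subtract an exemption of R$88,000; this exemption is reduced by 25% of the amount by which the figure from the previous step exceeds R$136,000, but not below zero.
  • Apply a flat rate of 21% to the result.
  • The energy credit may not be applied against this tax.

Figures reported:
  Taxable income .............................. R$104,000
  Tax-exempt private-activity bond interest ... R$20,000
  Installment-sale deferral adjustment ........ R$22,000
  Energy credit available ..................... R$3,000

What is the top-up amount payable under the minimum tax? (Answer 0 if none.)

R$0

General income tax:
  R$80,000 × 15% = R$12,000
  R$24,000 × 26% = R$6,240
  → R$18,240
  Less energy credit R$3,000 → R$15,240

Minimum tax:
  Adjusted income: R$104,000 + R$20,000 + R$22,000 = R$146,000
  Exemption: R$88,000 − 25% × (R$146,000 − R$136,000) = R$88,000 − R$2,500 = R$85,500
  Base: R$146,000 − R$85,500 = R$60,500
  R$60,500 × 21% = R$12,705

R$12,705 ≤ R$15,240, so no add-on is due.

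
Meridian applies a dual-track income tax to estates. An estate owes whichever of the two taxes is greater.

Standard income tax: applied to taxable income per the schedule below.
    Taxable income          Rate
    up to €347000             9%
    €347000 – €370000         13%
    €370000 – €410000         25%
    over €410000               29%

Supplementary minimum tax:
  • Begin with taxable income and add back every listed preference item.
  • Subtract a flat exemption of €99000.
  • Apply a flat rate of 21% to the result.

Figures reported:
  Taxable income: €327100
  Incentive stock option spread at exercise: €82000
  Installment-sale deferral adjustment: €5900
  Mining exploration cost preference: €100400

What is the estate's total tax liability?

€87444

Standard income tax:
  €327100 × 9% = €29439

Supplementary minimum tax:
  Adjusted income: €327100 + €82000 + €5900 + €100400 = €515400
  Less exemption €99000 → base €416400
  €416400 × 21% = €87444

€87444 > €29439, so the supplementary minimum tax is the binding amount.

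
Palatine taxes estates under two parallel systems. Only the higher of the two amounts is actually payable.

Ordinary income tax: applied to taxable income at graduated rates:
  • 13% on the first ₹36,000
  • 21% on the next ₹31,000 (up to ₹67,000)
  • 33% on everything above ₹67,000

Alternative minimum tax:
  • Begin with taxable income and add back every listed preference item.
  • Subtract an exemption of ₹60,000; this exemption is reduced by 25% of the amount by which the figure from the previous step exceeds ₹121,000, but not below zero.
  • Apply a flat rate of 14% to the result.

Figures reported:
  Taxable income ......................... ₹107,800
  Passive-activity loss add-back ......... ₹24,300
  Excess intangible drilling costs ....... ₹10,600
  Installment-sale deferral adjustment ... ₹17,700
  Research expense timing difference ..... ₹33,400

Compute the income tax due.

Alternative minimum tax:
  Adjusted income: ₹107,800 + ₹24,300 + ₹10,600 + ₹17,700 + ₹33,400 = ₹193,800
  Exemption: ₹60,000 − 25% × (₹193,800 − ₹121,000) = ₹60,000 − ₹18,200 = ₹41,800
  Base: ₹193,800 − ₹41,800 = ₹152,000
  ₹152,000 × 14% = ₹21,280

Ordinary income tax:
  ₹36,000 × 13% = ₹4,680
  ₹31,000 × 21% = ₹6,510
  ₹40,800 × 33% = ₹13,464
  → ₹24,654

₹24,654 > ₹21,280, so the ordinary income tax governs.

₹24,654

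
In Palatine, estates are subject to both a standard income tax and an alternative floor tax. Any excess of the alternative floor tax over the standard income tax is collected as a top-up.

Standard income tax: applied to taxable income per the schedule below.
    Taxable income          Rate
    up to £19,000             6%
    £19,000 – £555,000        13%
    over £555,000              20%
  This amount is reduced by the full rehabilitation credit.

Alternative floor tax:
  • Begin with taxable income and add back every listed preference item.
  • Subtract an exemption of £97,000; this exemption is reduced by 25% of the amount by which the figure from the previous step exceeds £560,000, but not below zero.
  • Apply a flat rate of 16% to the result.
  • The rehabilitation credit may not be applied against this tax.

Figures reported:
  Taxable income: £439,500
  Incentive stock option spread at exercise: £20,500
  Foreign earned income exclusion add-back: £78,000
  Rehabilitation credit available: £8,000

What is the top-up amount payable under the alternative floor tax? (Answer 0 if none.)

Alternative floor tax:
  Adjusted income: £439,500 + £20,500 + £78,000 = £538,000
  Exemption: £538,000 ≤ £560,000, so full £97,000 applies
  Base: £538,000 − £97,000 = £441,000
  £441,000 × 16% = £70,560

Standard income tax:
  £19,000 × 6% = £1,140
  £420,500 × 13% = £54,665
  → £55,805
  Less rehabilitation credit £8,000 → £47,805

Excess of alternative floor tax over standard income tax: £70,560 − £47,805 = £22,755.

£22,755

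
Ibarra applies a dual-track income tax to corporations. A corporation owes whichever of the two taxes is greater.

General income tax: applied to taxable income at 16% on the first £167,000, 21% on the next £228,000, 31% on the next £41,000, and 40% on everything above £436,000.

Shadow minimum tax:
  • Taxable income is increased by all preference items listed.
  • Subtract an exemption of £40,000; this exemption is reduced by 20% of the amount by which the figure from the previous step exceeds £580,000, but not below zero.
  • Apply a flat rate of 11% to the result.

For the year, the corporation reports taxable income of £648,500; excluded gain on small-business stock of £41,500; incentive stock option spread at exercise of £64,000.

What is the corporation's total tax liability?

General income tax:
  £167,000 × 16% = £26,720
  £228,000 × 21% = £47,880
  £41,000 × 31% = £12,710
  £212,500 × 40% = £85,000
  → £172,310

Shadow minimum tax:
  Adjusted income: £648,500 + £41,500 + £64,000 = £754,000
  Exemption: £40,000 − 20% × (£754,000 − £580,000) = £40,000 − £34,800 = £5,200
  Base: £754,000 − £5,200 = £748,800
  £748,800 × 11% = £82,368

£172,310 > £82,368, so the general income tax governs.

£172,310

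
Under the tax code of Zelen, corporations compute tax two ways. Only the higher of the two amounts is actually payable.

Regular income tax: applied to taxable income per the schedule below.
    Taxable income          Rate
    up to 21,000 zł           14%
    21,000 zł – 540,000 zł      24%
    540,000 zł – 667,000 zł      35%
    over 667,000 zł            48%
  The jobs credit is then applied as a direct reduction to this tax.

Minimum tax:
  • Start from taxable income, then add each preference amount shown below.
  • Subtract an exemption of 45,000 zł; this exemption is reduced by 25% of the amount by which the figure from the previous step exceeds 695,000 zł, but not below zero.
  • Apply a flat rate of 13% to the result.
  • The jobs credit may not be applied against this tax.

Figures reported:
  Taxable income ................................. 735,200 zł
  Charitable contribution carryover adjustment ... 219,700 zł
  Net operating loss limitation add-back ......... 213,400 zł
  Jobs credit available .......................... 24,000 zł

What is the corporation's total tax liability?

Regular income tax:
  21,000 zł × 14% = 2,940 zł
  519,000 zł × 24% = 124,560 zł
  127,000 zł × 35% = 44,450 zł
  68,200 zł × 48% = 32,736 zł
  → 204,686 zł
  Less jobs credit 24,000 zł → 180,686 zł

Minimum tax:
  Adjusted income: 735,200 zł + 219,700 zł + 213,400 zł = 1,168,300 zł
  Exemption: 25% × (1,168,300 zł − 695,000 zł) = 118,325 zł ≥ 45,000 zł, so the exemption is fully phased out
  Base: 1,168,300 zł − 0 zł = 1,168,300 zł
  1,168,300 zł × 13% = 151,879 zł

180,686 zł > 151,879 zł, so the regular income tax governs.

180,686 zł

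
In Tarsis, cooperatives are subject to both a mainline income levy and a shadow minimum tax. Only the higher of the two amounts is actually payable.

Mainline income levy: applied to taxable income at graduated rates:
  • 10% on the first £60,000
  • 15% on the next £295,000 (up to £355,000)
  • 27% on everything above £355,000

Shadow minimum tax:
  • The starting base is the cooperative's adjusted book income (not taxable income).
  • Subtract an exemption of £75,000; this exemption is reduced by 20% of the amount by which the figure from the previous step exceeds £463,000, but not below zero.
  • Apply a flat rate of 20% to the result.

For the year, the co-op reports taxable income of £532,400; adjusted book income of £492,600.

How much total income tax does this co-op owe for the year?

Shadow minimum tax:
  Base (adjusted book income): £492,600
  Exemption: £75,000 − 20% × (£492,600 − £463,000) = £75,000 − £5,920 = £69,080
  Base: £492,600 − £69,080 = £423,520
  £423,520 × 20% = £84,704

Mainline income levy:
  £60,000 × 10% = £6,000
  £295,000 × 15% = £44,250
  £177,400 × 27% = £47,898
  → £98,148

£98,148 > £84,704, so the mainline income levy governs.

£98,148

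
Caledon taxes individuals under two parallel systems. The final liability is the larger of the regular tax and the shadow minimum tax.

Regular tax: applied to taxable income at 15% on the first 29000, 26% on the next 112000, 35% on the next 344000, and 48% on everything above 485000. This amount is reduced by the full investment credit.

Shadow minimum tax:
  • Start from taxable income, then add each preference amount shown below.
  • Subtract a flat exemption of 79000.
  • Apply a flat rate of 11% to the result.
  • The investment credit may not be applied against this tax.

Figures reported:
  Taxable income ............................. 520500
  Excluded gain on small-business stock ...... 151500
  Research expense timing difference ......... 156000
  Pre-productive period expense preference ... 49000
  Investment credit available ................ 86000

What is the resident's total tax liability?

87780

Shadow minimum tax:
  Adjusted income: 520500 + 151500 + 156000 + 49000 = 877000
  Less exemption 79000 → base 798000
  798000 × 11% = 87780

Regular tax:
  29000 × 15% = 4350
  112000 × 26% = 29120
  344000 × 35% = 120400
  35500 × 48% = 17040
  → 170910
  Less investment credit 86000 → 84910

87780 > 84910, so the shadow minimum tax is the binding amount.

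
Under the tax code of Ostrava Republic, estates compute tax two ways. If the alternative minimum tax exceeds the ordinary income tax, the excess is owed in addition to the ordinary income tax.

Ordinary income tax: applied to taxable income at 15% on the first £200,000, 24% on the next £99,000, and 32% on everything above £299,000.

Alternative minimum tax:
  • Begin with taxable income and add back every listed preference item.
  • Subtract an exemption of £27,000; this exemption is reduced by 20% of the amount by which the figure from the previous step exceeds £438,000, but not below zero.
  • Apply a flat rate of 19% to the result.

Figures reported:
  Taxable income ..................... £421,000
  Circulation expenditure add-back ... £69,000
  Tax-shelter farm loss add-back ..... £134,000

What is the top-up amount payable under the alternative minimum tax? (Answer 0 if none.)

Ordinary income tax:
  £200,000 × 15% = £30,000
  £99,000 × 24% = £23,760
  £122,000 × 32% = £39,040
  → £92,800

Alternative minimum tax:
  Adjusted income: £421,000 + £69,000 + £134,000 = £624,000
  Exemption: 20% × (£624,000 − £438,000) = £37,200 ≥ £27,000, so the exemption is fully phased out
  Base: £624,000 − £0 = £624,000
  £624,000 × 19% = £118,560

Excess of alternative minimum tax over ordinary income tax: £118,560 − £92,800 = £25,760.

£25,760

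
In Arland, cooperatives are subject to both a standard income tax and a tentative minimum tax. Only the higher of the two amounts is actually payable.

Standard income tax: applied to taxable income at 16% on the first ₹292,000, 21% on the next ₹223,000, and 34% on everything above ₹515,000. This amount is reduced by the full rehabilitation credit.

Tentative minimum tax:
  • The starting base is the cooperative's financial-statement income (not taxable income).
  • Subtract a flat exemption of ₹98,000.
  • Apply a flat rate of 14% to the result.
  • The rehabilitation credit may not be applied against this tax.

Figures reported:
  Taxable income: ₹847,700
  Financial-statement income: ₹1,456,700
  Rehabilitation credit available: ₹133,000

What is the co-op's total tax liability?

₹190,218

Tentative minimum tax:
  Base (financial-statement income): ₹1,456,700
  Less exemption ₹98,000 → base ₹1,358,700
  ₹1,358,700 × 14% = ₹190,218

Standard income tax:
  ₹292,000 × 16% = ₹46,720
  ₹223,000 × 21% = ₹46,830
  ₹332,700 × 34% = ₹113,118
  → ₹206,668
  Less rehabilitation credit ₹133,000 → ₹73,668

₹190,218 > ₹73,668, so the tentative minimum tax is the binding amount.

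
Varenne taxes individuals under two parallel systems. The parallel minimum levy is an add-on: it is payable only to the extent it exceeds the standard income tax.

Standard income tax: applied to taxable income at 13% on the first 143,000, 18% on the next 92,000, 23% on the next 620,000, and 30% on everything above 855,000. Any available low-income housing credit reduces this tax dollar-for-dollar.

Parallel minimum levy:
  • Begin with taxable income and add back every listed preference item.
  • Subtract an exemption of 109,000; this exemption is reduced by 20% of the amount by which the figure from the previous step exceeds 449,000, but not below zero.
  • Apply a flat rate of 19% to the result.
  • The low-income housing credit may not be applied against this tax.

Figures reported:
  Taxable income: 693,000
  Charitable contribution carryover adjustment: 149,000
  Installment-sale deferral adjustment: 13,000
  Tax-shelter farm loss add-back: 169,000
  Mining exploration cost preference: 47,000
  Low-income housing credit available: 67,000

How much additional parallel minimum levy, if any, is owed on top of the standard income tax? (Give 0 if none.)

130,000

Standard income tax:
  143,000 × 13% = 18,590
  92,000 × 18% = 16,560
  458,000 × 23% = 105,340
  → 140,490
  Less low-income housing credit 67,000 → 73,490

Parallel minimum levy:
  Adjusted income: 693,000 + 149,000 + 13,000 + 169,000 + 47,000 = 1,071,000
  Exemption: 20% × (1,071,000 − 449,000) = 124,400 ≥ 109,000, so the exemption is fully phased out
  Base: 1,071,000 − 0 = 1,071,000
  1,071,000 × 19% = 203,490

Excess of parallel minimum levy over standard income tax: 203,490 − 73,490 = 130,000.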